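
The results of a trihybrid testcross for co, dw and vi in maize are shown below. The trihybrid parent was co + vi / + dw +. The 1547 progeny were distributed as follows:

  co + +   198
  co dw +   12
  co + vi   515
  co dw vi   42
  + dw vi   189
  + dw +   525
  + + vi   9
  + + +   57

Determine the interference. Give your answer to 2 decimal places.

The two rarest classes, + + vi and co dw +, are the double crossovers. Comparing them with the parentals, only the co allele has switched, so co is the middle locus and the order is vi – co – dw.
vi–co: (387 + 21)/1547 = 0.2637; co–dw: (99 + 21)/1547 = 0.0776.
Expected DCO frequency = 0.2637 × 0.0776 ≈ 0.02046; observed = 21/1547 ≈ 0.01357.
Coefficient of coincidence = 0.01357/0.02046 ≈ 0.66; interference = 1 − 0.66 = 0.34.

0.34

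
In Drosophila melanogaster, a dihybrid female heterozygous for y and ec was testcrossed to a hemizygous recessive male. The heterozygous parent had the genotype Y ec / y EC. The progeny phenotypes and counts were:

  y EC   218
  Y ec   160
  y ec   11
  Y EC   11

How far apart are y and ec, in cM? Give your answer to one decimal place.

The recombinant classes are Y EC and y ec: 11 + 11 = 22.
Recombination frequency = 22/400 = 0.0550 ≈ 5.5%, i.e. 5.5 cM.

5.5 cM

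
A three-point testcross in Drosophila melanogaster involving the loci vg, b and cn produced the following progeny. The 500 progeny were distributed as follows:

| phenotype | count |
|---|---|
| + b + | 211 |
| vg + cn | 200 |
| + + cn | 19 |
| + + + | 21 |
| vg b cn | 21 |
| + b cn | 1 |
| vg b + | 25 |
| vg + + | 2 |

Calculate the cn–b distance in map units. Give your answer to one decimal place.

The two most frequent reciprocal classes, + b + and vg + cn, are the parental types, so the F1 was + b + / vg + cn.
The two rarest classes, + b cn and vg + +, are the double crossovers. Comparing them with the parentals, only the cn allele has switched, so cn is the middle locus and the order is b – cn – vg.
Crossovers in the b–cn interval produce the single-crossover classes + + + and vg b cn (21 + 21 = 42) plus the double crossovers (3).
RF(b–cn) = (42 + 3) / 500 = 45/500 = 0.0900 → 9.0 map units.

9.0 map units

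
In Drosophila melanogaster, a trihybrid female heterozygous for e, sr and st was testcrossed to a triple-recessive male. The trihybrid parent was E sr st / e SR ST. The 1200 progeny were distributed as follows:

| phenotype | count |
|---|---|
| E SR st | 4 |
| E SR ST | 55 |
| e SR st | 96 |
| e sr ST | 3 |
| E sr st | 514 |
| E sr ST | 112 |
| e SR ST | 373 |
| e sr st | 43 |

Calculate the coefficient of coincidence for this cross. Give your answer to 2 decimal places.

The two rarest classes, E SR st and e sr ST, are the double crossovers. Comparing them with the parentals, only the sr allele has switched, so sr is the middle locus and the order is e – sr – st.
e–sr: (98 + 7)/1200 = 0.0875; sr–st: (208 + 7)/1200 = 0.1792.
Expected DCO frequency = 0.0875 × 0.1792 ≈ 0.01568; observed = 7/1200 ≈ 0.00583.
Coefficient of coincidence = 0.00583/0.01568 ≈ 0.37.

0.37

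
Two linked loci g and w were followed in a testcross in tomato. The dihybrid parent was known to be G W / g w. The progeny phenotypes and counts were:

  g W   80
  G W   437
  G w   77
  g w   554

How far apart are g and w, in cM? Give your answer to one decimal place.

The recombinant classes are G w and g W: 77 + 80 = 157.
Recombination frequency = 157/1148 = 0.1368 ≈ 13.7%, i.e. 13.7 cM.

13.7 cM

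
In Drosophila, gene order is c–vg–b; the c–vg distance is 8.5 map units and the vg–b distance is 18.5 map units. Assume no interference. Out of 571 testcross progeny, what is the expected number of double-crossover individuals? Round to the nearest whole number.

9

Map distances give recombination frequencies of 0.085 and 0.185 for the two intervals.
With no interference, expected double-crossover frequency = 0.085 × 0.185 = 0.01572.
Expected number = 0.01572 × 571 = 8.98 ≈ 9.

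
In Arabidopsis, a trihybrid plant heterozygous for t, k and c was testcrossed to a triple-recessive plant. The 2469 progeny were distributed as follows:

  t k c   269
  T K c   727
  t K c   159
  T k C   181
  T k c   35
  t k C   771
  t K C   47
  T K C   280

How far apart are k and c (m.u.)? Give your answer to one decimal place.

The two most frequent reciprocal classes, t k C and T K c, are the parental types, so the F1 was t k C / T K c.
The two rarest classes, t K C and T k c, are the double crossovers. Comparing them with the parentals, only the k allele has switched, so k is the middle locus and the order is c – k – t.
Crossovers in the c–k interval produce the single-crossover classes t k c and T K C (269 + 280 = 549) plus the double crossovers (82).
RF(c–k) = (549 + 82) / 2469 = 631/2469 = 0.2556 → 25.6 m.u.

25.6 m.u.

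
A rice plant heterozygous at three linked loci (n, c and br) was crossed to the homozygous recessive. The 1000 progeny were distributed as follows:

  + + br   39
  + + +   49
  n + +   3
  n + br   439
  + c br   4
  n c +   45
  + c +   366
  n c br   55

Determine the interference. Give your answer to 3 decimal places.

0.307

The two most frequent reciprocal classes, + c + and n + br, are the parental types, so the F1 was + c + / n + br.
The two rarest classes, + c br and n + +, are the double crossovers. Comparing them with the parentals, only the br allele has switched, so br is the middle locus and the order is n – br – c.
n–br: (84 + 7)/1000 = 0.0910; br–c: (104 + 7)/1000 = 0.1110.
Expected DCO frequency = 0.0910 × 0.1110 ≈ 0.01010; observed = 7/1000 ≈ 0.00700.
Coefficient of coincidence = 0.00700/0.01010 ≈ 0.693; interference = 1 − 0.693 = 0.307.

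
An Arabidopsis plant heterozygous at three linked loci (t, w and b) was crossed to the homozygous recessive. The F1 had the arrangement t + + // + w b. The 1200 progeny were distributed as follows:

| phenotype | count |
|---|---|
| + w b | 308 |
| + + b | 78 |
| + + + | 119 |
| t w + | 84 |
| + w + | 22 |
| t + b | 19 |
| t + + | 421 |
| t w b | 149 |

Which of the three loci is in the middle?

The two rarest classes, t + b and + w +, are the double crossovers. Comparing them with the parentals, only the b allele has switched, so b is the middle locus and the order is w – b – t.

b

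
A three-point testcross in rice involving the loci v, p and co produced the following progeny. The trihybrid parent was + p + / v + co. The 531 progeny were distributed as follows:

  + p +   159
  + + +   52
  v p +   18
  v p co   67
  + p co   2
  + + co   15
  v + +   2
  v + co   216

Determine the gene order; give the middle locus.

co

The two rarest classes, + p co and v + +, are the double crossovers. Comparing them with the parentals, only the co allele has switched, so co is the middle locus and the order is p – co – v.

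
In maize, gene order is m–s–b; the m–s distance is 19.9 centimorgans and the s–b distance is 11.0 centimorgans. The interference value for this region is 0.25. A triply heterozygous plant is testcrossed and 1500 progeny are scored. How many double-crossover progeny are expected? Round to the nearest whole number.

Map distances give recombination frequencies of 0.199 and 0.110 for the two intervals.
With interference 0.25 (so coincidence = 0.75), expected double-crossover frequency = 0.199 × 0.110 × 0.75 = 0.01642.
Expected number = 0.01642 × 1500 = 24.63 ≈ 25.

25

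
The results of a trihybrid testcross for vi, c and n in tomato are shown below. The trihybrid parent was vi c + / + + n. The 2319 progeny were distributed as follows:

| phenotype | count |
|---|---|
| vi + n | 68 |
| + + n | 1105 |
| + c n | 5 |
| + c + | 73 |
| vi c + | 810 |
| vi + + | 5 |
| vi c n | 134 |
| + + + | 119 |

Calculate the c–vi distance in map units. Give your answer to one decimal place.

The two rarest classes, vi + + and + c n, are the double crossovers. Comparing them with the parentals, only the c allele has switched, so c is the middle locus and the order is n – c – vi.
Crossovers in the c–vi interval produce the single-crossover classes + c + and vi + n (73 + 68 = 141) plus the double crossovers (10).
RF(c–vi) = (141 + 10) / 2319 = 151/2319 = 0.0651 → 6.5 map units.

6.5 map units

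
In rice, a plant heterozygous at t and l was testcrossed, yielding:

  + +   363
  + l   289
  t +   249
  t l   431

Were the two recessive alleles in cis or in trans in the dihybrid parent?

The two most frequent classes are + + (363) and t l (431); these are the parental (non-recombinant) types.
So the F1 carried + + on one chromosome and t l on the other — the recessive alleles are on the same chromosome (cis / coupling).

cis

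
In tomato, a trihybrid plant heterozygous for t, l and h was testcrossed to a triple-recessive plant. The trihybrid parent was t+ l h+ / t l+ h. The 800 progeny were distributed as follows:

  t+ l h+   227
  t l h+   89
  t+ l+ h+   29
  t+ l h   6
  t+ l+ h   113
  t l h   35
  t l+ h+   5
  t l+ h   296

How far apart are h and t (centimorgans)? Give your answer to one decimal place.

The two rarest classes, t+ l h and t l+ h+, are the double crossovers. Comparing them with the parentals, only the h allele has switched, so h is the middle locus and the order is t – h – l.
Crossovers in the t–h interval produce the single-crossover classes t l h+ and t+ l+ h (89 + 113 = 202) plus the double crossovers (11).
RF(t–h) = (202 + 11) / 800 = 213/800 = 0.2662 → 26.6 centimorgans.

26.6 centimorgans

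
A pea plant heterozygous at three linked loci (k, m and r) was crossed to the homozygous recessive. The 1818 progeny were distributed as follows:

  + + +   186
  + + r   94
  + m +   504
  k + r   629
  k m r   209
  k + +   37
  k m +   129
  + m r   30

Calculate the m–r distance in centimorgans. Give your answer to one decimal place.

The two most frequent reciprocal classes, + m + and k + r, are the parental types, so the F1 was + m + / k + r.
The two rarest classes, + m r and k + +, are the double crossovers. Comparing them with the parentals, only the r allele has switched, so r is the middle locus and the order is k – r – m.
Crossovers in the r–m interval produce the single-crossover classes + + + and k m r (186 + 209 = 395) plus the double crossovers (67).
RF(r–m) = (395 + 67) / 1818 = 462/1818 = 0.2541 → 25.4 centimorgans.

25.4 centimorgans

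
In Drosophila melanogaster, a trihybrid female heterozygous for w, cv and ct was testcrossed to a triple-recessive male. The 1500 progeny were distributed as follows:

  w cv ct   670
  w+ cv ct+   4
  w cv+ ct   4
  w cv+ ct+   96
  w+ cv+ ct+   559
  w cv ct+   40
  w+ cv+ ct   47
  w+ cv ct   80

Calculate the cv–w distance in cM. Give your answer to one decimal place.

The two most frequent reciprocal classes, w+ cv+ ct+ and w cv ct, are the parental types, so the F1 was w+ cv+ ct+ / w cv ct.
The two rarest classes, w+ cv ct+ and w cv+ ct, are the double crossovers. Comparing them with the parentals, only the cv allele has switched, so cv is the middle locus and the order is ct – cv – w.
Crossovers in the cv–w interval produce the single-crossover classes w cv+ ct+ and w+ cv ct (96 + 80 = 176) plus the double crossovers (8).
RF(cv–w) = (176 + 8) / 1500 = 184/1500 = 0.1227 → 12.3 cM.

12.3 cM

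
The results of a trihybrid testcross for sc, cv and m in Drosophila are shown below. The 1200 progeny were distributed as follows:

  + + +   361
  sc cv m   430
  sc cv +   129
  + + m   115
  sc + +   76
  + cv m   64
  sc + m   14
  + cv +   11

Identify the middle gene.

cv

The two most frequent reciprocal classes, + + + and sc cv m, are the parental types, so the F1 was + + + / sc cv m.
The two rarest classes, + cv + and sc + m, are the double crossovers. Comparing them with the parentals, only the cv allele has switched, so cv is the middle locus and the order is m – cv – sc.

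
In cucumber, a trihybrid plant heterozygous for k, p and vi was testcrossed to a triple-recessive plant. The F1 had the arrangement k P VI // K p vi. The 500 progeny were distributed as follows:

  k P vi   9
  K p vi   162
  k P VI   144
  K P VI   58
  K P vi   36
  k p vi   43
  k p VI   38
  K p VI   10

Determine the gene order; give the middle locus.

The two rarest classes, k P vi and K p VI, are the double crossovers. Comparing them with the parentals, only the vi allele has switched, so vi is the middle locus and the order is k – vi – p.

vi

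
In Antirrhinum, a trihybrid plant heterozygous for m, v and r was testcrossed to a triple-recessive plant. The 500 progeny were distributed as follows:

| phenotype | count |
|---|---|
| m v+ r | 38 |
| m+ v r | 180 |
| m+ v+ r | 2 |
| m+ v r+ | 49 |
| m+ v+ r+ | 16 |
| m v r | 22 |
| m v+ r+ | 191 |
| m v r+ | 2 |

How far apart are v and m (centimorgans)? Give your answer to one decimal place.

The two most frequent reciprocal classes, m+ v r and m v+ r+, are the parental types, so the F1 was m+ v r / m v+ r+.
The two rarest classes, m+ v+ r and m v r+, are the double crossovers. Comparing them with the parentals, only the v allele has switched, so v is the middle locus and the order is m – v – r.
Crossovers in the m–v interval produce the single-crossover classes m v r and m+ v+ r+ (22 + 16 = 38) plus the double crossovers (4).
RF(m–v) = (38 + 4) / 500 = 42/500 = 0.0840 → 8.4 centimorgans.

8.4 centimorgans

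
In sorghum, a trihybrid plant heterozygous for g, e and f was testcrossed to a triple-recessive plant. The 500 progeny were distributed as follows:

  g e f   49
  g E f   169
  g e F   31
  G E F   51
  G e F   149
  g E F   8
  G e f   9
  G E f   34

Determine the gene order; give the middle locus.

The two most frequent reciprocal classes, g E f and G e F, are the parental types, so the F1 was g E f / G e F.
The two rarest classes, g E F and G e f, are the double crossovers. Comparing them with the parentals, only the f allele has switched, so f is the middle locus and the order is e – f – g.

f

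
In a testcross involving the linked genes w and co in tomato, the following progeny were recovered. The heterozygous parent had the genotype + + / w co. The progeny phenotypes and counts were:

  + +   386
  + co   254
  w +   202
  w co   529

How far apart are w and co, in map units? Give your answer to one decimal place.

The recombinant classes are + co and w +: 254 + 202 = 456.
Recombination frequency = 456/1371 = 0.3326 ≈ 33.3%, i.e. 33.3 map units.

33.3 map units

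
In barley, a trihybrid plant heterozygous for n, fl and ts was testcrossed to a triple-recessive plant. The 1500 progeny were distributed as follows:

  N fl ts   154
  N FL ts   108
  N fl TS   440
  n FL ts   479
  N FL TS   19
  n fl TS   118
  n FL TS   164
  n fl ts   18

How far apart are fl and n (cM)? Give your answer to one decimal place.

17.5 cM

The two most frequent reciprocal classes, n FL ts and N fl TS, are the parental types, so the F1 was n FL ts / N fl TS.
The two rarest classes, n fl ts and N FL TS, are the double crossovers. Comparing them with the parentals, only the fl allele has switched, so fl is the middle locus and the order is ts – fl – n.
Crossovers in the fl–n interval produce the single-crossover classes N FL ts and n fl TS (108 + 118 = 226) plus the double crossovers (37).
RF(fl–n) = (226 + 37) / 1500 = 263/1500 = 0.1753 → 17.5 cM.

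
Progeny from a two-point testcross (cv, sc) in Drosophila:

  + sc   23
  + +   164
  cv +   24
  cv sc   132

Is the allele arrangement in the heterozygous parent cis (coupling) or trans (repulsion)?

cis

The two most frequent classes are + + (164) and cv sc (132); these are the parental (non-recombinant) types.
So the F1 carried + + on one chromosome and cv sc on the other — the recessive alleles are on the same chromosome (cis / coupling).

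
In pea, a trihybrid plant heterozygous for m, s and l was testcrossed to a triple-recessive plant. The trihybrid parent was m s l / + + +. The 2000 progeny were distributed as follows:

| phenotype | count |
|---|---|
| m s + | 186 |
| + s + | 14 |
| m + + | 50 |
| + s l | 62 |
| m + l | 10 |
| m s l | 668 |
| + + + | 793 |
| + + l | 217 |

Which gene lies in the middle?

s

The two rarest classes, m + l and + s +, are the double crossovers. Comparing them with the parentals, only the s allele has switched, so s is the middle locus and the order is l – s – m.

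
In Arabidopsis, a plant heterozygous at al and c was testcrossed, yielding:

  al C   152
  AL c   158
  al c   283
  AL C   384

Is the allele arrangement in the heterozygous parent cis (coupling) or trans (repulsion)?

The two most frequent classes are AL C (384) and al c (283); these are the parental (non-recombinant) types.
So the F1 carried AL C on one chromosome and al c on the other — the recessive alleles are on the same chromosome (cis / coupling).

cis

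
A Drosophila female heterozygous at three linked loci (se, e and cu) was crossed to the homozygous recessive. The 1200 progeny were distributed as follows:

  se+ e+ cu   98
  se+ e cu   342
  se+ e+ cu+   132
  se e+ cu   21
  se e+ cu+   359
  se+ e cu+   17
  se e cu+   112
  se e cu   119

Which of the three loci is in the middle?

The two most frequent reciprocal classes, se+ e cu and se e+ cu+, are the parental types, so the F1 was se+ e cu / se e+ cu+.
The two rarest classes, se+ e cu+ and se e+ cu, are the double crossovers. Comparing them with the parentals, only the cu allele has switched, so cu is the middle locus and the order is e – cu – se.

cu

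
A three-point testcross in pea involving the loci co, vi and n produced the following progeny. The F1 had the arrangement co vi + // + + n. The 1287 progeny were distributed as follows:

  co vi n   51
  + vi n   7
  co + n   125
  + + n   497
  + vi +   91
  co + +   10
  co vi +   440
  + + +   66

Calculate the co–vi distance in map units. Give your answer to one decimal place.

18.1 map units

The two rarest classes, co + + and + vi n, are the double crossovers. Comparing them with the parentals, only the vi allele has switched, so vi is the middle locus and the order is co – vi – n.
Crossovers in the co–vi interval produce the single-crossover classes + vi + and co + n (91 + 125 = 216) plus the double crossovers (17).
RF(co–vi) = (216 + 17) / 1287 = 233/1287 = 0.1810 → 18.1 map units.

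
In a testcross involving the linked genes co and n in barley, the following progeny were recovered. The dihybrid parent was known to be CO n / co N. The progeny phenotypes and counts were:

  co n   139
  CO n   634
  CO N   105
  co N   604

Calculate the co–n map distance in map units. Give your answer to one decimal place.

16.5 map units

The recombinant classes are CO N and co n: 105 + 139 = 244.
Recombination frequency = 244/1482 = 0.1646 ≈ 16.5%, i.e. 16.5 map units.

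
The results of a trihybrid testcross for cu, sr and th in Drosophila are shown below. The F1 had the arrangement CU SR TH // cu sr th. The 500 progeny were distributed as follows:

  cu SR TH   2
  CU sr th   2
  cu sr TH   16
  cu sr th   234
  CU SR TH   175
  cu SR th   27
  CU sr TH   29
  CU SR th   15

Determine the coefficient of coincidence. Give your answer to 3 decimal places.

The two rarest classes, cu SR TH and CU sr th, are the double crossovers. Comparing them with the parentals, only the cu allele has switched, so cu is the middle locus and the order is th – cu – sr.
th–cu: (31 + 4)/500 = 0.0700; cu–sr: (56 + 4)/500 = 0.1200.
Expected DCO frequency = 0.0700 × 0.1200 ≈ 0.00840; observed = 4/500 ≈ 0.00800.
Coefficient of coincidence = 0.00800/0.00840 ≈ 0.952.

0.952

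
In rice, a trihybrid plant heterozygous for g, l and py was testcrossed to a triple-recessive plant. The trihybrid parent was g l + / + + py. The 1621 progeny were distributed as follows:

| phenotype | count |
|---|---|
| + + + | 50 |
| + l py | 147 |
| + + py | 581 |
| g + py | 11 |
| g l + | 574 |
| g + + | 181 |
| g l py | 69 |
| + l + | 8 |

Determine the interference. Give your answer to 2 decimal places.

The two rarest classes, + l + and g + py, are the double crossovers. Comparing them with the parentals, only the g allele has switched, so g is the middle locus and the order is l – g – py.
l–g: (328 + 19)/1621 = 0.2141; g–py: (119 + 19)/1621 = 0.0851.
Expected DCO frequency = 0.2141 × 0.0851 ≈ 0.01822; observed = 19/1621 ≈ 0.01172.
Coefficient of coincidence = 0.01172/0.01822 ≈ 0.64; interference = 1 − 0.64 = 0.36.

0.36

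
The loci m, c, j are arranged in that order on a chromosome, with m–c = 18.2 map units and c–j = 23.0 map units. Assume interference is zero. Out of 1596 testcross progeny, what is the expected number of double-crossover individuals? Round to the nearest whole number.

67

Map distances give recombination frequencies of 0.182 and 0.230 for the two intervals.
With no interference, expected double-crossover frequency = 0.182 × 0.230 = 0.04186.
Expected number = 0.04186 × 1596 = 66.81 ≈ 67.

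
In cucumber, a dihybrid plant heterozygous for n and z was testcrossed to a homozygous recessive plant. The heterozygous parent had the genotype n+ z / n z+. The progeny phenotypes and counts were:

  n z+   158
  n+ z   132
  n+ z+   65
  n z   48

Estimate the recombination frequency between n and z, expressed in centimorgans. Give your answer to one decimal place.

28.0 centimorgans

The recombinant classes are n+ z+ and n z: 65 + 48 = 113.
Recombination frequency = 113/403 = 0.2804 ≈ 28.0%, i.e. 28.0 centimorgans.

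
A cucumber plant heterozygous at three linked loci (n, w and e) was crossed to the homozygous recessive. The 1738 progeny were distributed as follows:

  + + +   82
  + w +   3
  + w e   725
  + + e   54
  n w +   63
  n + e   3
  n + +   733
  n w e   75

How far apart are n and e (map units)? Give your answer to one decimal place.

The two most frequent reciprocal classes, n + + and + w e, are the parental types, so the F1 was n + + / + w e.
The two rarest classes, n + e and + w +, are the double crossovers. Comparing them with the parentals, only the e allele has switched, so e is the middle locus and the order is w – e – n.
Crossovers in the e–n interval produce the single-crossover classes + + + and n w e (82 + 75 = 157) plus the double crossovers (6).
RF(e–n) = (157 + 6) / 1738 = 163/1738 = 0.0938 → 9.4 map units.

9.4 map units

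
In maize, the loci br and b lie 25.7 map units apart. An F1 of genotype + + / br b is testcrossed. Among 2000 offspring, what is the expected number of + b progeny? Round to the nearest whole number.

A map distance of 25.7 map units corresponds to a recombination frequency of 0.257.
The F1 is + + / br b, so + b is a recombinant gamete class with expected frequency r/2 = 0.257/2 = 0.1285.
Expected number = 0.1285 × 2000 = 257.00 ≈ 257.

257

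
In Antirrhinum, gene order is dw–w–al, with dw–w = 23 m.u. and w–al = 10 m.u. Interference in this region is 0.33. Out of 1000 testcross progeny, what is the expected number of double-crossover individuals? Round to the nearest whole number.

Map distances give recombination frequencies of 0.230 and 0.100 for the two intervals.
With interference 0.33 (so coincidence = 0.67), expected double-crossover frequency = 0.230 × 0.100 × 0.67 = 0.01541.
Expected number = 0.01541 × 1000 = 15.41 ≈ 15.

15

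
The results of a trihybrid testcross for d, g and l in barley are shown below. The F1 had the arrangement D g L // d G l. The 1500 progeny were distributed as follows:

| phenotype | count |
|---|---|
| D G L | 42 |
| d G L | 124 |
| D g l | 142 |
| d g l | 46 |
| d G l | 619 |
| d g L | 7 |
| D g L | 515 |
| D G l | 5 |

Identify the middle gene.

The two rarest classes, d g L and D G l, are the double crossovers. Comparing them with the parentals, only the d allele has switched, so d is the middle locus and the order is g – d – l.

d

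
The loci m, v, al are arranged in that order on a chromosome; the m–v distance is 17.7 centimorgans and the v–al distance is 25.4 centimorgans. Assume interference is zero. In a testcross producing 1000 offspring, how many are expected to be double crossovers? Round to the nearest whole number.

45

Map distances give recombination frequencies of 0.177 and 0.254 for the two intervals.
With no interference, expected double-crossover frequency = 0.177 × 0.254 = 0.04496.
Expected number = 0.04496 × 1000 = 44.96 ≈ 45.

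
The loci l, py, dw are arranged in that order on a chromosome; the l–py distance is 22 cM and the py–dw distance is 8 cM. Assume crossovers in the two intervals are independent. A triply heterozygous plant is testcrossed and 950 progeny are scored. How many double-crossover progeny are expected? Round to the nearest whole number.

17

Map distances give recombination frequencies of 0.220 and 0.080 for the two intervals.
With no interference, expected double-crossover frequency = 0.220 × 0.080 = 0.01760.
Expected number = 0.01760 × 950 = 16.72 ≈ 17.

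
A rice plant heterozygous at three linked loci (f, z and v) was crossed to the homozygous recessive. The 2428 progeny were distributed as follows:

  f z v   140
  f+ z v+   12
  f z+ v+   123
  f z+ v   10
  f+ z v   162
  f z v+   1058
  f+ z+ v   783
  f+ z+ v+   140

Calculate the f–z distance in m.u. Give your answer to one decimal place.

The two most frequent reciprocal classes, f z v+ and f+ z+ v, are the parental types, so the F1 was f z v+ / f+ z+ v.
The two rarest classes, f+ z v+ and f z+ v, are the double crossovers. Comparing them with the parentals, only the f allele has switched, so f is the middle locus and the order is z – f – v.
Crossovers in the z–f interval produce the single-crossover classes f z+ v+ and f+ z v (123 + 162 = 285) plus the double crossovers (22).
RF(z–f) = (285 + 22) / 2428 = 307/2428 = 0.1264 → 12.6 m.u.

12.6 m.u.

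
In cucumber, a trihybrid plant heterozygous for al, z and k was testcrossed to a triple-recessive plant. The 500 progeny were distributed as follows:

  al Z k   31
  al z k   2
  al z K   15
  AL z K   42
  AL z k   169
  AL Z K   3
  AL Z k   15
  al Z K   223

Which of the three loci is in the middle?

The two most frequent reciprocal classes, al Z K and AL z k, are the parental types, so the F1 was al Z K / AL z k.
The two rarest classes, AL Z K and al z k, are the double crossovers. Comparing them with the parentals, only the al allele has switched, so al is the middle locus and the order is k – al – z.

al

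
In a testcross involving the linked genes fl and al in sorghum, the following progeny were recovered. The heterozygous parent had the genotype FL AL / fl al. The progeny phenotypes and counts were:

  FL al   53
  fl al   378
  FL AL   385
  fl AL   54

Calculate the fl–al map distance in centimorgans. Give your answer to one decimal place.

The recombinant classes are FL al and fl AL: 53 + 54 = 107.
Recombination frequency = 107/870 = 0.1230 ≈ 12.3%, i.e. 12.3 centimorgans.

12.3 centimorgans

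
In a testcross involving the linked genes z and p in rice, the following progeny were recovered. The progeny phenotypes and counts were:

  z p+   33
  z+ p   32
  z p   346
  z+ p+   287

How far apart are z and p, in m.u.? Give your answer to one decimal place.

9.3 m.u.

The two most frequent classes, z+ p+ (287) and z p (346), are the parental types, so the F1 was z+ p+ / z p.
The recombinant classes are z+ p and z p+: 32 + 33 = 65.
Recombination frequency = 65/698 = 0.0931 ≈ 9.3%, i.e. 9.3 m.u.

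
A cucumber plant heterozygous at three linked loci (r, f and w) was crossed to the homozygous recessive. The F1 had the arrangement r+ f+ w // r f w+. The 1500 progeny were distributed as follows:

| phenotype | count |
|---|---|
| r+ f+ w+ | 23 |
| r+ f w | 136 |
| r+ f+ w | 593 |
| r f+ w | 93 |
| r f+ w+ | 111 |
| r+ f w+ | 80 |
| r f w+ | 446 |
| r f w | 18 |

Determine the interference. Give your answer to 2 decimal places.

0.00

The two rarest classes, r+ f+ w+ and r f w, are the double crossovers. Comparing them with the parentals, only the w allele has switched, so w is the middle locus and the order is f – w – r.
f–w: (247 + 41)/1500 = 0.1920; w–r: (173 + 41)/1500 = 0.1427.
Expected DCO frequency = 0.1920 × 0.1427 ≈ 0.02740; observed = 41/1500 ≈ 0.02733.
Coefficient of coincidence = 0.02733/0.02740 ≈ 1.00; interference = 1 − 1.00 = 0.00.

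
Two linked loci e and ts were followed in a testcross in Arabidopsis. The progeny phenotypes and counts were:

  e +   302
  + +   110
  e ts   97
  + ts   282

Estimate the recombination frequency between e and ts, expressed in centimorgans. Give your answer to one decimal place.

26.2 centimorgans

The two most frequent classes, + ts (282) and e + (302), are the parental types, so the F1 was + ts / e +.
The recombinant classes are + + and e ts: 110 + 97 = 207.
Recombination frequency = 207/791 = 0.2617 ≈ 26.2%, i.e. 26.2 centimorgans.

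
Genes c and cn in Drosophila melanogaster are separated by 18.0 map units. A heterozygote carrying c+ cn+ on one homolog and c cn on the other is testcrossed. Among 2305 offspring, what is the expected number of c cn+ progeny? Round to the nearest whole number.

207

A map distance of 18.0 map units corresponds to a recombination frequency of 0.180.
The F1 is c+ cn+ / c cn, so c cn+ is a recombinant gamete class with expected frequency r/2 = 0.180/2 = 0.0900.
Expected number = 0.0900 × 2305 = 207.45 ≈ 207.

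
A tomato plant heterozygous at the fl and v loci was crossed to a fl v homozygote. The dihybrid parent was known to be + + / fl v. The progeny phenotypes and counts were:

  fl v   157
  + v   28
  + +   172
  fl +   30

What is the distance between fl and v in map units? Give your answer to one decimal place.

15.0 map units

The recombinant classes are + v and fl +: 28 + 30 = 58.
Recombination frequency = 58/387 = 0.1499 ≈ 15.0%, i.e. 15.0 map units.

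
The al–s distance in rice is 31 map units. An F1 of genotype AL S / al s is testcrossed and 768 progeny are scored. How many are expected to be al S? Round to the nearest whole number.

119

A map distance of 31 map units corresponds to a recombination frequency of 0.310.
The F1 is AL S / al s, so al S is a recombinant gamete class with expected frequency r/2 = 0.310/2 = 0.1550.
Expected number = 0.1550 × 768 = 119.04 ≈ 119.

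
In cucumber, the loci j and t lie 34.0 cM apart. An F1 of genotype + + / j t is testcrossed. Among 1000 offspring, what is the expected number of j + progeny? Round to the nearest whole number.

170

A map distance of 34.0 cM corresponds to a recombination frequency of 0.340.
The F1 is + + / j t, so j + is a recombinant gamete class with expected frequency r/2 = 0.340/2 = 0.1700.
Expected number = 0.1700 × 1000 = 170.00 ≈ 170.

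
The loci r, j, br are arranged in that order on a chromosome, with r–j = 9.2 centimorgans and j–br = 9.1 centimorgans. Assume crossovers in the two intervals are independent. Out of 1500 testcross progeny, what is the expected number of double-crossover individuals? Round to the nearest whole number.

13

Map distances give recombination frequencies of 0.092 and 0.091 for the two intervals.
With no interference, expected double-crossover frequency = 0.092 × 0.091 = 0.00837.
Expected number = 0.00837 × 1500 = 12.56 ≈ 13.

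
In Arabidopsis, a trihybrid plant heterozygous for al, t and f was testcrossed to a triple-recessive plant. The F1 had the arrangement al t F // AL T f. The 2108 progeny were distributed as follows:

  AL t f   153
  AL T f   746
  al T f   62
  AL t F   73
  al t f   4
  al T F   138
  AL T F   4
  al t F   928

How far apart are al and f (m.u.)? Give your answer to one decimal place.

The two rarest classes, al t f and AL T F, are the double crossovers. Comparing them with the parentals, only the f allele has switched, so f is the middle locus and the order is t – f – al.
Crossovers in the f–al interval produce the single-crossover classes AL t F and al T f (73 + 62 = 135) plus the double crossovers (8).
RF(f–al) = (135 + 8) / 2108 = 143/2108 = 0.0678 → 6.8 m.u.

6.8 m.u.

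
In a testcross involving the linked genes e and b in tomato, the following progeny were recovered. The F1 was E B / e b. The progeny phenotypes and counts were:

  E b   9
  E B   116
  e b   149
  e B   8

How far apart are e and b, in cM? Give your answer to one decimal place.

6.0 cM

The recombinant classes are E b and e B: 9 + 8 = 17.
Recombination frequency = 17/282 = 0.0603 ≈ 6.0%, i.e. 6.0 cM.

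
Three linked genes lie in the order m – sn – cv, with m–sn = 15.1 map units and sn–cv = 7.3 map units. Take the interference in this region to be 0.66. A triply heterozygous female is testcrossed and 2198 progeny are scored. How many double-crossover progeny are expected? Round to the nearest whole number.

Map distances give recombination frequencies of 0.151 and 0.073 for the two intervals.
With interference 0.66 (so coincidence = 0.34), expected double-crossover frequency = 0.151 × 0.073 × 0.34 = 0.00375.
Expected number = 0.00375 × 2198 = 8.24 ≈ 8.

8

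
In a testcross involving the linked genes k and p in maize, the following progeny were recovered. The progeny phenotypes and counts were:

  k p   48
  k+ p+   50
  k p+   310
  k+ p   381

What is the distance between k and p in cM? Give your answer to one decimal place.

12.4 cM

The two most frequent classes, k+ p (381) and k p+ (310), are the parental types, so the F1 was k+ p / k p+.
The recombinant classes are k+ p+ and k p: 50 + 48 = 98.
Recombination frequency = 98/789 = 0.1242 ≈ 12.4%, i.e. 12.4 cM.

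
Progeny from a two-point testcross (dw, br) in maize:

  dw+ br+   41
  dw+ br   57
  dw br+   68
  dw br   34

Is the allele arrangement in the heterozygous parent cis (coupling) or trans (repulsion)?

trans

The two most frequent classes are dw+ br (57) and dw br+ (68); these are the parental (non-recombinant) types.
So the F1 carried dw+ br on one chromosome and dw br+ on the other — the recessive alleles are on opposite chromosomes (trans / repulsion).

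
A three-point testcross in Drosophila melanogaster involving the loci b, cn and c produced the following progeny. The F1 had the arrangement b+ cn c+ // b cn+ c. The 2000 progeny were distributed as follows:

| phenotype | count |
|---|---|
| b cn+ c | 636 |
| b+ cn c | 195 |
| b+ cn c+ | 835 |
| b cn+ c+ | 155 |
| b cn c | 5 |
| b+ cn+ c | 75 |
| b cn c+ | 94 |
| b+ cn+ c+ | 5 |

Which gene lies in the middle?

The two rarest classes, b+ cn+ c+ and b cn c, are the double crossovers. Comparing them with the parentals, only the cn allele has switched, so cn is the middle locus and the order is b – cn – c.

cn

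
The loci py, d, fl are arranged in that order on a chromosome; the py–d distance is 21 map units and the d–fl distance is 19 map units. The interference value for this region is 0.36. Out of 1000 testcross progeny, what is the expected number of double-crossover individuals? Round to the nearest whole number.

Map distances give recombination frequencies of 0.210 and 0.190 for the two intervals.
With interference 0.36 (so coincidence = 0.64), expected double-crossover frequency = 0.210 × 0.190 × 0.64 = 0.02554.
Expected number = 0.02554 × 1000 = 25.54 ≈ 26.

26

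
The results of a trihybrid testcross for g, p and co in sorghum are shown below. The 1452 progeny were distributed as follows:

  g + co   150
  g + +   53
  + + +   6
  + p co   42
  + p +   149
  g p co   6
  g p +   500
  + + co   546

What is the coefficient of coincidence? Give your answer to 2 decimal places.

The two most frequent reciprocal classes, g p + and + + co, are the parental types, so the F1 was g p + / + + co.
The two rarest classes, g p co and + + +, are the double crossovers. Comparing them with the parentals, only the co allele has switched, so co is the middle locus and the order is g – co – p.
g–co: (299 + 12)/1452 = 0.2142; co–p: (95 + 12)/1452 = 0.0737.
Expected DCO frequency = 0.2142 × 0.0737 ≈ 0.01579; observed = 12/1452 ≈ 0.00826.
Coefficient of coincidence = 0.00826/0.01579 ≈ 0.52.

0.52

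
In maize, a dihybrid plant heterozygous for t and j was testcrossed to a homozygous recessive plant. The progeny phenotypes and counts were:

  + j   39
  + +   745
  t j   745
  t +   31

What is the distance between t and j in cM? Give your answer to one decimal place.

4.5 cM

The two most frequent classes, + + (745) and t j (745), are the parental types, so the F1 was + + / t j.
The recombinant classes are + j and t +: 39 + 31 = 70.
Recombination frequency = 70/1560 = 0.0449 ≈ 4.5%, i.e. 4.5 cM.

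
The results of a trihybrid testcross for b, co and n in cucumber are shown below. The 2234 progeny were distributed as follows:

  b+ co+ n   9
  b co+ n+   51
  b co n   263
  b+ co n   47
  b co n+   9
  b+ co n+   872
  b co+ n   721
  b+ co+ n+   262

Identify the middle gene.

The two most frequent reciprocal classes, b co+ n and b+ co n+, are the parental types, so the F1 was b co+ n / b+ co n+.
The two rarest classes, b+ co+ n and b co n+, are the double crossovers. Comparing them with the parentals, only the b allele has switched, so b is the middle locus and the order is co – b – n.

b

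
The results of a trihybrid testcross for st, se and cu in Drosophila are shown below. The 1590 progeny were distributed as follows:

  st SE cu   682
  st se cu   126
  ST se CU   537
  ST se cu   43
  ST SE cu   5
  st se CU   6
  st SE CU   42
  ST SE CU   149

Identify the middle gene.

st

The two most frequent reciprocal classes, ST se CU and st SE cu, are the parental types, so the F1 was ST se CU / st SE cu.
The two rarest classes, st se CU and ST SE cu, are the double crossovers. Comparing them with the parentals, only the st allele has switched, so st is the middle locus and the order is se – st – cu.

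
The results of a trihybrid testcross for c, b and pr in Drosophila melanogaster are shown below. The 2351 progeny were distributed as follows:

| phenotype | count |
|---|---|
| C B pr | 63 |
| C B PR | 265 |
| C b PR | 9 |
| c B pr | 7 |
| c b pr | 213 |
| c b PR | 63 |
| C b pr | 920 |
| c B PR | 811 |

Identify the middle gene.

pr

The two most frequent reciprocal classes, C b pr and c B PR, are the parental types, so the F1 was C b pr / c B PR.
The two rarest classes, C b PR and c B pr, are the double crossovers. Comparing them with the parentals, only the pr allele has switched, so pr is the middle locus and the order is b – pr – c.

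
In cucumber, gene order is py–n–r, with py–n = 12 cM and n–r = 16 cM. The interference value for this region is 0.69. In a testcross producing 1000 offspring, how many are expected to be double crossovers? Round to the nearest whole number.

6

Map distances give recombination frequencies of 0.120 and 0.160 for the two intervals.
With interference 0.69 (so coincidence = 0.31), expected double-crossover frequency = 0.120 × 0.160 × 0.31 = 0.00595.
Expected number = 0.00595 × 1000 = 5.95 ≈ 6.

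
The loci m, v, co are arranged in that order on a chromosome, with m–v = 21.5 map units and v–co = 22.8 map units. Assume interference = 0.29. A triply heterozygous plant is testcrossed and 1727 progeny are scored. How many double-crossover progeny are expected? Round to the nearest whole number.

Map distances give recombination frequencies of 0.215 and 0.228 for the two intervals.
With interference 0.29 (so coincidence = 0.71), expected double-crossover frequency = 0.215 × 0.228 × 0.71 = 0.03480.
Expected number = 0.03480 × 1727 = 60.11 ≈ 60.

60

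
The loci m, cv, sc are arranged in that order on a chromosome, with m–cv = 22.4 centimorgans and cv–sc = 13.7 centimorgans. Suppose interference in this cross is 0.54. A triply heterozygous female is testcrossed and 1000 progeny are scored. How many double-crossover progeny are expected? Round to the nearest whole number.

14

Map distances give recombination frequencies of 0.224 and 0.137 for the two intervals.
With interference 0.54 (so coincidence = 0.46), expected double-crossover frequency = 0.224 × 0.137 × 0.46 = 0.01412.
Expected number = 0.01412 × 1000 = 14.12 ≈ 14.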